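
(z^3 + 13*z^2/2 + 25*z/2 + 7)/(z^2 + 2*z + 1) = (z^2 + 11*z/2 + 7)/(z + 1)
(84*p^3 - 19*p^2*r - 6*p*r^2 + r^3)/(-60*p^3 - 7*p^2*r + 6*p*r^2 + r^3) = (-7*p + r)/(5*p + r)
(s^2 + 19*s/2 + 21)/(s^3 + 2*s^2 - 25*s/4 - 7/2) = 2*(s + 6)/(2*s^2 - 3*s - 2)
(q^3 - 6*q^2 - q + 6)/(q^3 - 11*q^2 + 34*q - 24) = (q + 1)/(q - 4)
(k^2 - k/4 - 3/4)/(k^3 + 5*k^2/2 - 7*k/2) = (4*k + 3)/(2*k*(2*k + 7))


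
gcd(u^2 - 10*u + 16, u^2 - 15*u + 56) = u - 8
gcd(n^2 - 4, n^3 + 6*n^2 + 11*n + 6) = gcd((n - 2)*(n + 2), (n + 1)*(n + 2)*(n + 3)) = n + 2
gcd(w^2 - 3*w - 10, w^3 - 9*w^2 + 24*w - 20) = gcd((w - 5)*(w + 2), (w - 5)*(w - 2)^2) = w - 5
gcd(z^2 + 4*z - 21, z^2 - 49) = z + 7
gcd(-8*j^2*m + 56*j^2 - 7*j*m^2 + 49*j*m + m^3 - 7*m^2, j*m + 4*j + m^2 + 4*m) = j + m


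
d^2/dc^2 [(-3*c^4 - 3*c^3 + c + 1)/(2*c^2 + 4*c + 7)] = 2*(-12*c^6 - 72*c^5 - 270*c^4 - 674*c^3 - 1122*c^2 - 459*c - 26)/(8*c^6 + 48*c^5 + 180*c^4 + 400*c^3 + 630*c^2 + 588*c + 343)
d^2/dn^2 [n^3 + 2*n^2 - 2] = 6*n + 4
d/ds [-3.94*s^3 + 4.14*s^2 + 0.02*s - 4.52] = -11.82*s^2 + 8.28*s + 0.02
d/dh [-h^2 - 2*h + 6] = -2*h - 2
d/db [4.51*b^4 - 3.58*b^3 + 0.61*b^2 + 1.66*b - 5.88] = 18.04*b^3 - 10.74*b^2 + 1.22*b + 1.66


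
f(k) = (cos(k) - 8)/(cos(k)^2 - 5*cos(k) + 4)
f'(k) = (2*sin(k)*cos(k) - 5*sin(k))*(cos(k) - 8)/(cos(k)^2 - 5*cos(k) + 4)^2 - sin(k)/(cos(k)^2 - 5*cos(k) + 4)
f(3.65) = -0.97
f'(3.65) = -0.30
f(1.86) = -1.50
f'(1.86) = 1.28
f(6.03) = -72.75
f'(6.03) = -575.02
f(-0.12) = -324.02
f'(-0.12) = -5401.21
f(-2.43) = -1.05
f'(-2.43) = -0.45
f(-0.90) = -5.77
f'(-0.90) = -12.67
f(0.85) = -6.46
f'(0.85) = 15.07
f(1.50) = -2.17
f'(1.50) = 2.61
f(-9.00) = -0.95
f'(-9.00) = -0.24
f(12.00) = -14.52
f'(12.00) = -51.28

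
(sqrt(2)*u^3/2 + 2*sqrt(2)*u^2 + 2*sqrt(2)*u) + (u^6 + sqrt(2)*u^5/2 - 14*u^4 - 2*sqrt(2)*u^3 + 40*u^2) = u^6 + sqrt(2)*u^5/2 - 14*u^4 - 3*sqrt(2)*u^3/2 + 2*sqrt(2)*u^2 + 40*u^2 + 2*sqrt(2)*u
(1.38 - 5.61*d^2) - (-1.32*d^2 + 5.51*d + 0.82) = -4.29*d^2 - 5.51*d + 0.56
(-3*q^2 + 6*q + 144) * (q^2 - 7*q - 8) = -3*q^4 + 27*q^3 + 126*q^2 - 1056*q - 1152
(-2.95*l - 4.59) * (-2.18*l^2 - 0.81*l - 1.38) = 6.431*l^3 + 12.3957*l^2 + 7.7889*l + 6.3342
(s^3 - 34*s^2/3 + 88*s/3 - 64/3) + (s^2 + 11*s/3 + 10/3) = s^3 - 31*s^2/3 + 33*s - 18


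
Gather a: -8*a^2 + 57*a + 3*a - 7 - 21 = -8*a^2 + 60*a - 28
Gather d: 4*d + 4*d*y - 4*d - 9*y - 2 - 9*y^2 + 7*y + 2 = 4*d*y - 9*y^2 - 2*y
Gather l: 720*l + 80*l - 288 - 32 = 800*l - 320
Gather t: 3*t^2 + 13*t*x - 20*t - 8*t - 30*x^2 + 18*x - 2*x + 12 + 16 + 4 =3*t^2 + t*(13*x - 28) - 30*x^2 + 16*x + 32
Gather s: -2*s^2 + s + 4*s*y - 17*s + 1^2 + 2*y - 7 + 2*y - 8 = -2*s^2 + s*(4*y - 16) + 4*y - 14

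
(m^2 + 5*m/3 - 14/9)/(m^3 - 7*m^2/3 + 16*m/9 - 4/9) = (3*m + 7)/(3*m^2 - 5*m + 2)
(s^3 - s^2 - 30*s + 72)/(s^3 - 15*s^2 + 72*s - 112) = (s^2 + 3*s - 18)/(s^2 - 11*s + 28)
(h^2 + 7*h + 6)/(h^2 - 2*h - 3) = (h + 6)/(h - 3)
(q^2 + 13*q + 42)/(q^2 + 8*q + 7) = (q + 6)/(q + 1)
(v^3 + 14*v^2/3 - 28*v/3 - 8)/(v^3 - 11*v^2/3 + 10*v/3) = (3*v^2 + 20*v + 12)/(v*(3*v - 5))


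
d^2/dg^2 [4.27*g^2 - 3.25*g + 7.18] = 8.54000000000000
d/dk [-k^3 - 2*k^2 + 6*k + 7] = -3*k^2 - 4*k + 6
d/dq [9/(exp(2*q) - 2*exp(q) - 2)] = 18*(1 - exp(q))*exp(q)/(-exp(2*q) + 2*exp(q) + 2)^2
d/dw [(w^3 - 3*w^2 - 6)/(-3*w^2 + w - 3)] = (3*w*(2 - w)*(3*w^2 - w + 3) - (6*w - 1)*(-w^3 + 3*w^2 + 6))/(3*w^2 - w + 3)^2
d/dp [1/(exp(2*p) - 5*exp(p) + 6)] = (5 - 2*exp(p))*exp(p)/(exp(2*p) - 5*exp(p) + 6)^2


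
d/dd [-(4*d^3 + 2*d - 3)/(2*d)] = -4*d - 3/(2*d^2)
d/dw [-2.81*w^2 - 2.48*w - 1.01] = -5.62*w - 2.48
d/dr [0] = 0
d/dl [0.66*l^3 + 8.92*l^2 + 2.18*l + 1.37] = 1.98*l^2 + 17.84*l + 2.18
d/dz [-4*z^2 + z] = 1 - 8*z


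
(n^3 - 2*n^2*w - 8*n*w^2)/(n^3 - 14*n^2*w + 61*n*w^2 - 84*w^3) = n*(n + 2*w)/(n^2 - 10*n*w + 21*w^2)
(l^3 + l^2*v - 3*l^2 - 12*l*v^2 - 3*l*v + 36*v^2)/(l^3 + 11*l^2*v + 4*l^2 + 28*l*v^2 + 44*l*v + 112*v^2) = (l^2 - 3*l*v - 3*l + 9*v)/(l^2 + 7*l*v + 4*l + 28*v)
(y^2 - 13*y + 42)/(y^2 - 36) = (y - 7)/(y + 6)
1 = 1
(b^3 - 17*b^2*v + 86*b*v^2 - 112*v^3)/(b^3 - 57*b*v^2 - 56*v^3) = (b^2 - 9*b*v + 14*v^2)/(b^2 + 8*b*v + 7*v^2)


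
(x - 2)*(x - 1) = x^2 - 3*x + 2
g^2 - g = g*(g - 1)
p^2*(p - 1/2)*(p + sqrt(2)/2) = p^4 - p^3/2 + sqrt(2)*p^3/2 - sqrt(2)*p^2/4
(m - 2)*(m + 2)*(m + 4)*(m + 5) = m^4 + 9*m^3 + 16*m^2 - 36*m - 80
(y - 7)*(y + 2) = y^2 - 5*y - 14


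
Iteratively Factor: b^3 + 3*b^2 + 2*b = (b + 2)*(b^2 + b) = b*(b + 2)*(b + 1)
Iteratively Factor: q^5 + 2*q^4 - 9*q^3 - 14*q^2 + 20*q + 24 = (q - 2)*(q^4 + 4*q^3 - q^2 - 16*q - 12) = (q - 2)^2*(q^3 + 6*q^2 + 11*q + 6) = (q - 2)^2*(q + 1)*(q^2 + 5*q + 6) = (q - 2)^2*(q + 1)*(q + 2)*(q + 3)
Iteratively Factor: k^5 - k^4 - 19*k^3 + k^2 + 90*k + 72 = (k - 4)*(k^4 + 3*k^3 - 7*k^2 - 27*k - 18) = (k - 4)*(k + 3)*(k^3 - 7*k - 6) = (k - 4)*(k + 2)*(k + 3)*(k^2 - 2*k - 3) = (k - 4)*(k + 1)*(k + 2)*(k + 3)*(k - 3)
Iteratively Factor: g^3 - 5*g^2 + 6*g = (g - 2)*(g^2 - 3*g) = g*(g - 2)*(g - 3)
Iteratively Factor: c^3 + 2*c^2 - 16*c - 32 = (c + 4)*(c^2 - 2*c - 8) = (c + 2)*(c + 4)*(c - 4)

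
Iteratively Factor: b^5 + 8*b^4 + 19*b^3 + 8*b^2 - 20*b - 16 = (b - 1)*(b^4 + 9*b^3 + 28*b^2 + 36*b + 16) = (b - 1)*(b + 4)*(b^3 + 5*b^2 + 8*b + 4) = (b - 1)*(b + 1)*(b + 4)*(b^2 + 4*b + 4) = (b - 1)*(b + 1)*(b + 2)*(b + 4)*(b + 2)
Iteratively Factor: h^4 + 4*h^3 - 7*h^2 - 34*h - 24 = (h - 3)*(h^3 + 7*h^2 + 14*h + 8) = (h - 3)*(h + 2)*(h^2 + 5*h + 4) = (h - 3)*(h + 1)*(h + 2)*(h + 4)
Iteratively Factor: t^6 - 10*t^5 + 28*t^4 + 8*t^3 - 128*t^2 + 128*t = (t - 4)*(t^5 - 6*t^4 + 4*t^3 + 24*t^2 - 32*t) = (t - 4)*(t + 2)*(t^4 - 8*t^3 + 20*t^2 - 16*t) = t*(t - 4)*(t + 2)*(t^3 - 8*t^2 + 20*t - 16) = t*(t - 4)^2*(t + 2)*(t^2 - 4*t + 4) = t*(t - 4)^2*(t - 2)*(t + 2)*(t - 2)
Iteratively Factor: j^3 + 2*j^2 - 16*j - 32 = (j + 4)*(j^2 - 2*j - 8) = (j + 2)*(j + 4)*(j - 4)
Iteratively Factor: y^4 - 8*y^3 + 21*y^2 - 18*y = (y - 2)*(y^3 - 6*y^2 + 9*y) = y*(y - 2)*(y^2 - 6*y + 9) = y*(y - 3)*(y - 2)*(y - 3)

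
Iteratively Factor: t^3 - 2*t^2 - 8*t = (t - 4)*(t^2 + 2*t) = (t - 4)*(t + 2)*(t)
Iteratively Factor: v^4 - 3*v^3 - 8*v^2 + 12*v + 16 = (v + 2)*(v^3 - 5*v^2 + 2*v + 8) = (v - 4)*(v + 2)*(v^2 - v - 2) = (v - 4)*(v + 1)*(v + 2)*(v - 2)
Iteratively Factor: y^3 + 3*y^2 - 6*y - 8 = (y - 2)*(y^2 + 5*y + 4) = (y - 2)*(y + 4)*(y + 1)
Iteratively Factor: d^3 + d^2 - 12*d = (d + 4)*(d^2 - 3*d) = (d - 3)*(d + 4)*(d)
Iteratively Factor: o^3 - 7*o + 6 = (o - 2)*(o^2 + 2*o - 3) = (o - 2)*(o + 3)*(o - 1)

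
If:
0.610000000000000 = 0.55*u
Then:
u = 1.11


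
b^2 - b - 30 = (b - 6)*(b + 5)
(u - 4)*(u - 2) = u^2 - 6*u + 8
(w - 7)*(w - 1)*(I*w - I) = I*w^3 - 9*I*w^2 + 15*I*w - 7*I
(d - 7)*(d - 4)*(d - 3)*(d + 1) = d^4 - 13*d^3 + 47*d^2 - 23*d - 84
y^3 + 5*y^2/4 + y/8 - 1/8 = (y - 1/4)*(y + 1/2)*(y + 1)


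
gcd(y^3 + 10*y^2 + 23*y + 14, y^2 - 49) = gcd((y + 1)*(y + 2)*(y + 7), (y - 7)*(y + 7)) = y + 7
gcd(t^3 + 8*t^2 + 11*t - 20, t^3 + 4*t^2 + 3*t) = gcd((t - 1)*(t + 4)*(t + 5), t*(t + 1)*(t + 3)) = 1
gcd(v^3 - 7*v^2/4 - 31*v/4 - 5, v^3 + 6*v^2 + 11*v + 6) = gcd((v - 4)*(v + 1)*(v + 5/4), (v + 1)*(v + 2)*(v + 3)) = v + 1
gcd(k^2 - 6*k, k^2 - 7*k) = k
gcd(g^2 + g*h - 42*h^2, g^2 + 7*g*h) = g + 7*h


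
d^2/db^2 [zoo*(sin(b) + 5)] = zoo*sin(b)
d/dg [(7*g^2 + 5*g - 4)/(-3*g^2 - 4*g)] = (-13*g^2 - 24*g - 16)/(g^2*(9*g^2 + 24*g + 16))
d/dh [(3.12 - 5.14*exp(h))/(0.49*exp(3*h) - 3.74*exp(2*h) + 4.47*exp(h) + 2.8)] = (5.0372*exp(3*h) - 23.81*exp(2*h) + 23.3376*exp(h) - 28.3384)*exp(h)/(0.2401*exp(6*h) - 3.6652*exp(5*h) + 18.3682*exp(4*h) - 30.6916*exp(3*h) - 0.963100000000001*exp(2*h) + 25.032*exp(h) + 7.84)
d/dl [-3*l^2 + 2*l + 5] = 2 - 6*l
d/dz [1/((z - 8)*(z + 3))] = (5 - 2*z)/(z^4 - 10*z^3 - 23*z^2 + 240*z + 576)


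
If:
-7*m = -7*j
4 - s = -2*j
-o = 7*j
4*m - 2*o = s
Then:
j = 1/4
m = 1/4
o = -7/4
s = 9/2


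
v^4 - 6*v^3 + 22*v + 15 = (v - 5)*(v - 3)*(v + 1)^2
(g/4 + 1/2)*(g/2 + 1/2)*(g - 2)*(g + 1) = g^4/8 + g^3/4 - 3*g^2/8 - g - 1/2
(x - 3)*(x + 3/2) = x^2 - 3*x/2 - 9/2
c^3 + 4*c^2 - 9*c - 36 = (c - 3)*(c + 3)*(c + 4)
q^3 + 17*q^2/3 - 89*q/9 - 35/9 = (q - 5/3)*(q + 1/3)*(q + 7)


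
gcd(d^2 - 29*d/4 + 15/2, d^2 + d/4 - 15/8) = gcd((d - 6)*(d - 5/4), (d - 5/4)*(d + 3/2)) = d - 5/4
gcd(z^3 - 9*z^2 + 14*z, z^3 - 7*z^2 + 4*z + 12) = z - 2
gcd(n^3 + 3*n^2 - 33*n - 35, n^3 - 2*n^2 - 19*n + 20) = n - 5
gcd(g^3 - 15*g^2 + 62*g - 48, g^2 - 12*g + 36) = g - 6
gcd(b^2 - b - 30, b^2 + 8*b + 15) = b + 5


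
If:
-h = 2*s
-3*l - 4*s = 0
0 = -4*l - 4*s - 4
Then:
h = -6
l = -4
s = 3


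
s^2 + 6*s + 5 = (s + 1)*(s + 5)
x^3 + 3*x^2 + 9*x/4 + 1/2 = (x + 1/2)^2*(x + 2)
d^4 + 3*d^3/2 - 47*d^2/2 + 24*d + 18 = (d - 3)*(d - 2)*(d + 1/2)*(d + 6)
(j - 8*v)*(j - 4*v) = j^2 - 12*j*v + 32*v^2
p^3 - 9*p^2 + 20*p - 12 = (p - 6)*(p - 2)*(p - 1)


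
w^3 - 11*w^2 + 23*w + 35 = (w - 7)*(w - 5)*(w + 1)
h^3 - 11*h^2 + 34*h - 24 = (h - 6)*(h - 4)*(h - 1)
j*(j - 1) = j^2 - j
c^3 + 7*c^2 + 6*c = c*(c + 1)*(c + 6)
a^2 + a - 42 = (a - 6)*(a + 7)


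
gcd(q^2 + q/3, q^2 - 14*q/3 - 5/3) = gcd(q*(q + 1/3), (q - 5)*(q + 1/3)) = q + 1/3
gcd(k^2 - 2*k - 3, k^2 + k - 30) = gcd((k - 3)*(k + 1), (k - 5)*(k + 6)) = 1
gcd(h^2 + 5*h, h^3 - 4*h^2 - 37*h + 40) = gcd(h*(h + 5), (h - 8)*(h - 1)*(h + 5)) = h + 5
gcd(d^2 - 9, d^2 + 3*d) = d + 3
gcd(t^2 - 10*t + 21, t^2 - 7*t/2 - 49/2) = t - 7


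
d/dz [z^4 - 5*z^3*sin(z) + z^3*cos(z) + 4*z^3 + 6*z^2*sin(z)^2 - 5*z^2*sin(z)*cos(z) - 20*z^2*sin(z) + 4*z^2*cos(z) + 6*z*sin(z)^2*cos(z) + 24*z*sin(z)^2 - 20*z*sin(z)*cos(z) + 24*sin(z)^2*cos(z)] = -z^3*sin(z) - 5*z^3*cos(z) + 4*z^3 - 19*z^2*sin(z) + 6*z^2*sin(2*z) - 17*z^2*cos(z) - 5*z^2*cos(2*z) + 12*z^2 - 83*z*sin(z)/2 + 19*z*sin(2*z) + 9*z*sin(3*z)/2 + 8*z*cos(z) - 26*z*cos(2*z) + 6*z - 6*sin(z) - 10*sin(2*z) + 18*sin(3*z) + 3*cos(z)/2 - 12*cos(2*z) - 3*cos(3*z)/2 + 12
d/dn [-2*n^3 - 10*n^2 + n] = -6*n^2 - 20*n + 1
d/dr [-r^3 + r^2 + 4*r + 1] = -3*r^2 + 2*r + 4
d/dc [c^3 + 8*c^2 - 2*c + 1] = 3*c^2 + 16*c - 2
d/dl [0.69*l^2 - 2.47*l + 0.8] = 1.38*l - 2.47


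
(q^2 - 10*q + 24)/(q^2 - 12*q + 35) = (q^2 - 10*q + 24)/(q^2 - 12*q + 35)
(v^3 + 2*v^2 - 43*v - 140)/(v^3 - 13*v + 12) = (v^2 - 2*v - 35)/(v^2 - 4*v + 3)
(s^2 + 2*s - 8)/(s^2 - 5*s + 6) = (s + 4)/(s - 3)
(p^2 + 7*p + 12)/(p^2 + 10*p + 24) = (p + 3)/(p + 6)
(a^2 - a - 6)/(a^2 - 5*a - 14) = (a - 3)/(a - 7)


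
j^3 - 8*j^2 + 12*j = j*(j - 6)*(j - 2)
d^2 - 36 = (d - 6)*(d + 6)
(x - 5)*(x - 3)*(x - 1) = x^3 - 9*x^2 + 23*x - 15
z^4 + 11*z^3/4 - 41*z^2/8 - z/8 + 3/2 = (z - 1)*(z - 3/4)*(z + 1/2)*(z + 4)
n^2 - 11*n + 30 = (n - 6)*(n - 5)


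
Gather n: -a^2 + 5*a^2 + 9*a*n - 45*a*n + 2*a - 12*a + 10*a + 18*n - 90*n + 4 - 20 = 4*a^2 + n*(-36*a - 72) - 16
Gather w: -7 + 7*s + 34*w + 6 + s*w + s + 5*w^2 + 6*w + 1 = 8*s + 5*w^2 + w*(s + 40)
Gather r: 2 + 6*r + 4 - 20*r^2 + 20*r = -20*r^2 + 26*r + 6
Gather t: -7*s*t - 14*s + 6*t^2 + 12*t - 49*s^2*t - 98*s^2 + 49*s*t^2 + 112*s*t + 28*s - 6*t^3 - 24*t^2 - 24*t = -98*s^2 + 14*s - 6*t^3 + t^2*(49*s - 18) + t*(-49*s^2 + 105*s - 12)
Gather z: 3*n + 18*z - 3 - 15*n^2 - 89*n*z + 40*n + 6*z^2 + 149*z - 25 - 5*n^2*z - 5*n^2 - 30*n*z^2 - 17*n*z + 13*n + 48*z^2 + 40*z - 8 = -20*n^2 + 56*n + z^2*(54 - 30*n) + z*(-5*n^2 - 106*n + 207) - 36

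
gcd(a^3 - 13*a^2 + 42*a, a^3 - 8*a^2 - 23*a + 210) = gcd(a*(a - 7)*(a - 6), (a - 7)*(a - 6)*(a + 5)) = a^2 - 13*a + 42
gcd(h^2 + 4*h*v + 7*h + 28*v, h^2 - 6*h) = 1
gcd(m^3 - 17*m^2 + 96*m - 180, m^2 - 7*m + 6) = m - 6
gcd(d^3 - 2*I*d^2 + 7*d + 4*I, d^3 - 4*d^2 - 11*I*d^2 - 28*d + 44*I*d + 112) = d - 4*I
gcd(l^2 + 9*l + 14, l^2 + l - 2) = l + 2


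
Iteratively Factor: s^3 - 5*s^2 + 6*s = (s - 2)*(s^2 - 3*s) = s*(s - 2)*(s - 3)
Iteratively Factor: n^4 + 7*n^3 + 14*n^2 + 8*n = (n + 4)*(n^3 + 3*n^2 + 2*n) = n*(n + 4)*(n^2 + 3*n + 2) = n*(n + 1)*(n + 4)*(n + 2)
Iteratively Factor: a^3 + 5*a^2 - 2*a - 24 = (a + 3)*(a^2 + 2*a - 8) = (a - 2)*(a + 3)*(a + 4)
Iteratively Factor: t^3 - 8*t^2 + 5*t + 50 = (t + 2)*(t^2 - 10*t + 25) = (t - 5)*(t + 2)*(t - 5)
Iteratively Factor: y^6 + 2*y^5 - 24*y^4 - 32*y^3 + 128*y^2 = (y)*(y^5 + 2*y^4 - 24*y^3 - 32*y^2 + 128*y) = y*(y - 2)*(y^4 + 4*y^3 - 16*y^2 - 64*y) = y*(y - 4)*(y - 2)*(y^3 + 8*y^2 + 16*y) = y*(y - 4)*(y - 2)*(y + 4)*(y^2 + 4*y) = y^2*(y - 4)*(y - 2)*(y + 4)*(y + 4)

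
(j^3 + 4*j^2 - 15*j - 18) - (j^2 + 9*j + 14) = j^3 + 3*j^2 - 24*j - 32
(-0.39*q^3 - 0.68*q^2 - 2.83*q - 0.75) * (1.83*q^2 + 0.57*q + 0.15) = -0.7137*q^5 - 1.4667*q^4 - 5.625*q^3 - 3.0876*q^2 - 0.852*q - 0.1125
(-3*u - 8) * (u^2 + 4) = -3*u^3 - 8*u^2 - 12*u - 32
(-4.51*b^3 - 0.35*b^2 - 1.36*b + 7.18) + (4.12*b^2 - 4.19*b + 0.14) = -4.51*b^3 + 3.77*b^2 - 5.55*b + 7.32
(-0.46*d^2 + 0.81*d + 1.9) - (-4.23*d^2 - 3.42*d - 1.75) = 3.77*d^2 + 4.23*d + 3.65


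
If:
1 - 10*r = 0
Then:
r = 1/10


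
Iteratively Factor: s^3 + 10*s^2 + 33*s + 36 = (s + 3)*(s^2 + 7*s + 12) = (s + 3)*(s + 4)*(s + 3)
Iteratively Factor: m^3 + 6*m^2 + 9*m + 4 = (m + 1)*(m^2 + 5*m + 4) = (m + 1)^2*(m + 4)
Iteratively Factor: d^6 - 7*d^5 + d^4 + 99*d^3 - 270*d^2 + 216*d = (d - 3)*(d^5 - 4*d^4 - 11*d^3 + 66*d^2 - 72*d) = (d - 3)^2*(d^4 - d^3 - 14*d^2 + 24*d) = d*(d - 3)^2*(d^3 - d^2 - 14*d + 24) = d*(d - 3)^3*(d^2 + 2*d - 8) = d*(d - 3)^3*(d + 4)*(d - 2)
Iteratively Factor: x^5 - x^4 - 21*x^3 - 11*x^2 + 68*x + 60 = (x - 5)*(x^4 + 4*x^3 - x^2 - 16*x - 12) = (x - 5)*(x - 2)*(x^3 + 6*x^2 + 11*x + 6) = (x - 5)*(x - 2)*(x + 3)*(x^2 + 3*x + 2) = (x - 5)*(x - 2)*(x + 1)*(x + 3)*(x + 2)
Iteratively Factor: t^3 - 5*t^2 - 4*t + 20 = (t - 2)*(t^2 - 3*t - 10) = (t - 5)*(t - 2)*(t + 2)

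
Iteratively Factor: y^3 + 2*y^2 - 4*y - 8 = (y + 2)*(y^2 - 4) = (y - 2)*(y + 2)*(y + 2)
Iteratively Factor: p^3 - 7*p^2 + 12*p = (p - 4)*(p^2 - 3*p) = (p - 4)*(p - 3)*(p)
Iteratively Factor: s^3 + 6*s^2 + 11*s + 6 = (s + 2)*(s^2 + 4*s + 3) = (s + 2)*(s + 3)*(s + 1)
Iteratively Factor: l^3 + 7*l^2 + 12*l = (l + 4)*(l^2 + 3*l) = (l + 3)*(l + 4)*(l)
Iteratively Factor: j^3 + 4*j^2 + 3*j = (j + 3)*(j^2 + j) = (j + 1)*(j + 3)*(j)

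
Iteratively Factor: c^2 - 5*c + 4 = (c - 1)*(c - 4)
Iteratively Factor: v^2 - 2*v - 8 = (v + 2)*(v - 4)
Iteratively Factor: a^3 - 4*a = (a - 2)*(a^2 + 2*a) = a*(a - 2)*(a + 2)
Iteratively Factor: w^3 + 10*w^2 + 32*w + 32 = (w + 4)*(w^2 + 6*w + 8) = (w + 2)*(w + 4)*(w + 4)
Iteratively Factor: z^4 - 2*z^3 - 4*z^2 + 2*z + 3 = (z - 1)*(z^3 - z^2 - 5*z - 3) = (z - 1)*(z + 1)*(z^2 - 2*z - 3) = (z - 1)*(z + 1)^2*(z - 3)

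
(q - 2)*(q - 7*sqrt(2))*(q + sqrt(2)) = q^3 - 6*sqrt(2)*q^2 - 2*q^2 - 14*q + 12*sqrt(2)*q + 28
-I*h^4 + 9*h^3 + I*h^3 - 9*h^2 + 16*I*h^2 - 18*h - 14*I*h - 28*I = (h - 2)*(h + 2*I)*(h + 7*I)*(-I*h - I)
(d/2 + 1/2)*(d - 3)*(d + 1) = d^3/2 - d^2/2 - 5*d/2 - 3/2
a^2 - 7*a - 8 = (a - 8)*(a + 1)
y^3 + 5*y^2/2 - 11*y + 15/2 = (y - 3/2)*(y - 1)*(y + 5)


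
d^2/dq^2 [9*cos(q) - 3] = -9*cos(q)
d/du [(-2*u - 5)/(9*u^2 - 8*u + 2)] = 2*(9*u^2 + 45*u - 22)/(81*u^4 - 144*u^3 + 100*u^2 - 32*u + 4)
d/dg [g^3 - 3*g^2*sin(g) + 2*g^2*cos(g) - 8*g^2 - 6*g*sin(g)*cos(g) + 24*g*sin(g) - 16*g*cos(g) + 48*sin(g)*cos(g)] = -2*g^2*sin(g) - 3*g^2*cos(g) + 3*g^2 + 10*g*sin(g) + 28*g*cos(g) - 6*g*cos(2*g) - 16*g + 24*sin(g) - 3*sin(2*g) - 16*cos(g) + 48*cos(2*g)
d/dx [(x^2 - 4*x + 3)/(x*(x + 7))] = (11*x^2 - 6*x - 21)/(x^2*(x^2 + 14*x + 49))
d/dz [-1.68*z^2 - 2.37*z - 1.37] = -3.36*z - 2.37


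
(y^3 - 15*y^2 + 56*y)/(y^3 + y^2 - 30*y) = (y^2 - 15*y + 56)/(y^2 + y - 30)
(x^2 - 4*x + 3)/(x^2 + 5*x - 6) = (x - 3)/(x + 6)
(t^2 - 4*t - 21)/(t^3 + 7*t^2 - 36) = (t - 7)/(t^2 + 4*t - 12)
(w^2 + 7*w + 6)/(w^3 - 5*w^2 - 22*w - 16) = (w + 6)/(w^2 - 6*w - 16)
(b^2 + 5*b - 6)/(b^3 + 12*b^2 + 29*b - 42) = 1/(b + 7)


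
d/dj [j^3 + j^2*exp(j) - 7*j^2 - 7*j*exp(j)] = j^2*exp(j) + 3*j^2 - 5*j*exp(j) - 14*j - 7*exp(j)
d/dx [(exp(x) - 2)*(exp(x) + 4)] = 2*(exp(x) + 1)*exp(x)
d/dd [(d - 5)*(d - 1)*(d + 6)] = 3*d^2 - 31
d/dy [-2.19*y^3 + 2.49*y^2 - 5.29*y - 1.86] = -6.57*y^2 + 4.98*y - 5.29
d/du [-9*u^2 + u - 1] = 1 - 18*u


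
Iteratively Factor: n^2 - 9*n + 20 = (n - 4)*(n - 5)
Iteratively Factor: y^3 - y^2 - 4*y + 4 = (y + 2)*(y^2 - 3*y + 2) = (y - 1)*(y + 2)*(y - 2)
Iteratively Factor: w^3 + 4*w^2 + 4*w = (w)*(w^2 + 4*w + 4) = w*(w + 2)*(w + 2)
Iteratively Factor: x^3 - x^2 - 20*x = (x - 5)*(x^2 + 4*x) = (x - 5)*(x + 4)*(x)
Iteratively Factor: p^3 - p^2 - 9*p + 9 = (p - 1)*(p^2 - 9) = (p - 1)*(p + 3)*(p - 3)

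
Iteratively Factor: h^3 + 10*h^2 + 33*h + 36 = (h + 3)*(h^2 + 7*h + 12) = (h + 3)^2*(h + 4)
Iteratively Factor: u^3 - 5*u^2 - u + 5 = (u - 1)*(u^2 - 4*u - 5) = (u - 5)*(u - 1)*(u + 1)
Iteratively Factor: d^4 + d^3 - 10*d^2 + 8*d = (d - 2)*(d^3 + 3*d^2 - 4*d) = (d - 2)*(d + 4)*(d^2 - d) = d*(d - 2)*(d + 4)*(d - 1)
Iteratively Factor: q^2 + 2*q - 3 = (q + 3)*(q - 1)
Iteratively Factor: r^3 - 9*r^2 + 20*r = (r)*(r^2 - 9*r + 20) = r*(r - 4)*(r - 5)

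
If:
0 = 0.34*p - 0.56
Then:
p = 1.65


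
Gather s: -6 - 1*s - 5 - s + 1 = -2*s - 10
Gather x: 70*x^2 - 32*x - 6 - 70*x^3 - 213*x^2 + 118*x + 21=-70*x^3 - 143*x^2 + 86*x + 15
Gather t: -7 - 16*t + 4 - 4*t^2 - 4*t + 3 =-4*t^2 - 20*t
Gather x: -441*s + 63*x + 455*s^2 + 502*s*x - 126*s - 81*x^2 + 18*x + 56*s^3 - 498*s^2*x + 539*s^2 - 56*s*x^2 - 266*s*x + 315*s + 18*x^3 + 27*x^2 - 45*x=56*s^3 + 994*s^2 - 252*s + 18*x^3 + x^2*(-56*s - 54) + x*(-498*s^2 + 236*s + 36)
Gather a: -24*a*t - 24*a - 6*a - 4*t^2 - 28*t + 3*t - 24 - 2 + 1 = a*(-24*t - 30) - 4*t^2 - 25*t - 25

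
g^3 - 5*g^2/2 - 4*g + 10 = (g - 5/2)*(g - 2)*(g + 2)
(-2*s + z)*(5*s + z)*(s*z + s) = -10*s^3*z - 10*s^3 + 3*s^2*z^2 + 3*s^2*z + s*z^3 + s*z^2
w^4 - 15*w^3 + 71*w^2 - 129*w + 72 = (w - 8)*(w - 3)^2*(w - 1)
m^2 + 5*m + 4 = (m + 1)*(m + 4)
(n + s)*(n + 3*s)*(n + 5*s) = n^3 + 9*n^2*s + 23*n*s^2 + 15*s^3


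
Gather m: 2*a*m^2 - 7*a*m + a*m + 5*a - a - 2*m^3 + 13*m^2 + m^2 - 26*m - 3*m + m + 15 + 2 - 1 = 4*a - 2*m^3 + m^2*(2*a + 14) + m*(-6*a - 28) + 16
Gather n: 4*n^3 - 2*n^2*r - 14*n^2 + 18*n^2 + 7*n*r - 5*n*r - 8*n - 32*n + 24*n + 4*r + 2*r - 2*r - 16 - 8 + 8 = 4*n^3 + n^2*(4 - 2*r) + n*(2*r - 16) + 4*r - 16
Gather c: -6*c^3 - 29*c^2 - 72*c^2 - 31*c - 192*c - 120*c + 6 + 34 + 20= -6*c^3 - 101*c^2 - 343*c + 60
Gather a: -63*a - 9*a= -72*a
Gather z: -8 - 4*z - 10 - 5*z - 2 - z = -10*z - 20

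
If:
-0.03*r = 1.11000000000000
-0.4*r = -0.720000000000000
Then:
No Solution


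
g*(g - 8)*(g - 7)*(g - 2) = g^4 - 17*g^3 + 86*g^2 - 112*g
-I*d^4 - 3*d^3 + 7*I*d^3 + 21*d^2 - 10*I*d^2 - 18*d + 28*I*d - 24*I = (d - 6)*(d - 4*I)*(d + I)*(-I*d + I)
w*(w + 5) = w^2 + 5*w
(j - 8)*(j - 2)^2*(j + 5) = j^4 - 7*j^3 - 24*j^2 + 148*j - 160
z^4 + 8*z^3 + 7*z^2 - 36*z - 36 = (z - 2)*(z + 1)*(z + 3)*(z + 6)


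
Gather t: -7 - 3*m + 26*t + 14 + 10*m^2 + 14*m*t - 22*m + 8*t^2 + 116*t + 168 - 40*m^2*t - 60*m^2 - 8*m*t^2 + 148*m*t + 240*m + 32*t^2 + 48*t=-50*m^2 + 215*m + t^2*(40 - 8*m) + t*(-40*m^2 + 162*m + 190) + 175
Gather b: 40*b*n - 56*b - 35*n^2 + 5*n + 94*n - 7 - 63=b*(40*n - 56) - 35*n^2 + 99*n - 70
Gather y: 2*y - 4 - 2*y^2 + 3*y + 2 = -2*y^2 + 5*y - 2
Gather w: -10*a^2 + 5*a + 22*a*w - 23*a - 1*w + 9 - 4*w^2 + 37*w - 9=-10*a^2 - 18*a - 4*w^2 + w*(22*a + 36)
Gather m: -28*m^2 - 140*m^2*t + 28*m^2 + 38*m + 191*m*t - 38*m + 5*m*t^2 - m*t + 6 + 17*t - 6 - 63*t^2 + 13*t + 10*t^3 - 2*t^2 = -140*m^2*t + m*(5*t^2 + 190*t) + 10*t^3 - 65*t^2 + 30*t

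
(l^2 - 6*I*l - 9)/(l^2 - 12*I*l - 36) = (-l^2 + 6*I*l + 9)/(-l^2 + 12*I*l + 36)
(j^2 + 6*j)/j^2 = (j + 6)/j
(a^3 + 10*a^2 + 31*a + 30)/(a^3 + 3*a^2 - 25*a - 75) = (a + 2)/(a - 5)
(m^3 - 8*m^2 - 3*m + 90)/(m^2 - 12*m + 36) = (m^2 - 2*m - 15)/(m - 6)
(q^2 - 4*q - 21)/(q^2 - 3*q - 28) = (q + 3)/(q + 4)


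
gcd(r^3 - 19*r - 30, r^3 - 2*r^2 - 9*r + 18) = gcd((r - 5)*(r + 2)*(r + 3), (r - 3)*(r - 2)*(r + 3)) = r + 3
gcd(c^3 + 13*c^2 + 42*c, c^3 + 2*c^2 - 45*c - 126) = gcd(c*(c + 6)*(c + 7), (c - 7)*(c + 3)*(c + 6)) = c + 6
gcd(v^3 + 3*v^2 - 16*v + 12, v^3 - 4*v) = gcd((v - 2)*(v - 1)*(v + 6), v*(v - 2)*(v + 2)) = v - 2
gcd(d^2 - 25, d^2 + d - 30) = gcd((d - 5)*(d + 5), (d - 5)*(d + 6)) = d - 5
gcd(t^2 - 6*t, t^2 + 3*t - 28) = 1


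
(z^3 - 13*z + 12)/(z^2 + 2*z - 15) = (z^2 + 3*z - 4)/(z + 5)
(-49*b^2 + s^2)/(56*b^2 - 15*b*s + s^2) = (7*b + s)/(-8*b + s)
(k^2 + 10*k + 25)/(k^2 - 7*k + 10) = (k^2 + 10*k + 25)/(k^2 - 7*k + 10)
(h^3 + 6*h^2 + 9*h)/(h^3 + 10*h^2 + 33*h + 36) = h/(h + 4)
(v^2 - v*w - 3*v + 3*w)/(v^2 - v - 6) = (v - w)/(v + 2)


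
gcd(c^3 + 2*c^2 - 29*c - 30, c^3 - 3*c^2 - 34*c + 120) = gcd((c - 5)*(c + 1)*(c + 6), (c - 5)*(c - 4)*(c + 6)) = c^2 + c - 30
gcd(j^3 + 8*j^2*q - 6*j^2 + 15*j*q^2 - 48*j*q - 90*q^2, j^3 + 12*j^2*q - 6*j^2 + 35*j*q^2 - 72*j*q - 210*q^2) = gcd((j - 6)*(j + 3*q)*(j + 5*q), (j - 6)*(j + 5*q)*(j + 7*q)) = j^2 + 5*j*q - 6*j - 30*q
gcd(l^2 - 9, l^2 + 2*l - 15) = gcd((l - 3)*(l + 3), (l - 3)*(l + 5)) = l - 3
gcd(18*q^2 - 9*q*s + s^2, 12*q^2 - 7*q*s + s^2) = 3*q - s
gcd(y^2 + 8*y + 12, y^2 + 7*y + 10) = y + 2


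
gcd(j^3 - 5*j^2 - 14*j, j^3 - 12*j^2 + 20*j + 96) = j + 2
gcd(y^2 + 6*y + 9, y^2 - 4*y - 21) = y + 3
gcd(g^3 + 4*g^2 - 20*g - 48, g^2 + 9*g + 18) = g + 6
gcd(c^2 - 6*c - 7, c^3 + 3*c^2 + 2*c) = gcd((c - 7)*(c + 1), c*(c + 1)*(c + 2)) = c + 1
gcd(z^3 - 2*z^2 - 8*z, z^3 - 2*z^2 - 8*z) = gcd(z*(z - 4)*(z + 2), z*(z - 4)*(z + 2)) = z^3 - 2*z^2 - 8*z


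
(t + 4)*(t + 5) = t^2 + 9*t + 20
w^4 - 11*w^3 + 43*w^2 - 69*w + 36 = (w - 4)*(w - 3)^2*(w - 1)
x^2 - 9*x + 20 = (x - 5)*(x - 4)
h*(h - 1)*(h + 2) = h^3 + h^2 - 2*h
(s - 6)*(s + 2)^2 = s^3 - 2*s^2 - 20*s - 24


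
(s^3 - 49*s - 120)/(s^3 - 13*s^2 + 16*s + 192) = (s + 5)/(s - 8)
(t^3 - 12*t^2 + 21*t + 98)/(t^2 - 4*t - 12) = (t^2 - 14*t + 49)/(t - 6)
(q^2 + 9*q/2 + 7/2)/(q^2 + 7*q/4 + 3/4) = 2*(2*q + 7)/(4*q + 3)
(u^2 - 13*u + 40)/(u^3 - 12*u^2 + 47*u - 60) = (u - 8)/(u^2 - 7*u + 12)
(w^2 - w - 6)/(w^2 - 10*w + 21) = (w + 2)/(w - 7)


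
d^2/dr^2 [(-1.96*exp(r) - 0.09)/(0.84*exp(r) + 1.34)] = (2.142672*exp(r) - 3.418072)*exp(r)/(0.592704*exp(3*r) + 2.836512*exp(2*r) + 4.524912*exp(r) + 2.406104)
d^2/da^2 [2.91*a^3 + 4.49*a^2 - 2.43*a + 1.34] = 17.46*a + 8.98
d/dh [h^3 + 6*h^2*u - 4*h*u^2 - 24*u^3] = 3*h^2 + 12*h*u - 4*u^2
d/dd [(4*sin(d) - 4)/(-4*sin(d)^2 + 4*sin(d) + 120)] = (sin(d)^2 - 2*sin(d) + 31)*cos(d)/(sin(d) + cos(d)^2 + 29)^2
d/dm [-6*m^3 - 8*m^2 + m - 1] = -18*m^2 - 16*m + 1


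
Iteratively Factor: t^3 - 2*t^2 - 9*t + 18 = (t - 3)*(t^2 + t - 6) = (t - 3)*(t + 3)*(t - 2)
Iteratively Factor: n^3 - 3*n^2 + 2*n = (n)*(n^2 - 3*n + 2) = n*(n - 1)*(n - 2)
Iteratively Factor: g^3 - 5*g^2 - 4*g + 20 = (g + 2)*(g^2 - 7*g + 10) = (g - 5)*(g + 2)*(g - 2)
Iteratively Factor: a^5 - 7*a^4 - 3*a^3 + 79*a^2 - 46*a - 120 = (a + 3)*(a^4 - 10*a^3 + 27*a^2 - 2*a - 40) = (a + 1)*(a + 3)*(a^3 - 11*a^2 + 38*a - 40) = (a - 5)*(a + 1)*(a + 3)*(a^2 - 6*a + 8) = (a - 5)*(a - 4)*(a + 1)*(a + 3)*(a - 2)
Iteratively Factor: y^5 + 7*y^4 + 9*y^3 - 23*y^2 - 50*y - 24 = (y + 3)*(y^4 + 4*y^3 - 3*y^2 - 14*y - 8) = (y + 1)*(y + 3)*(y^3 + 3*y^2 - 6*y - 8) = (y + 1)^2*(y + 3)*(y^2 + 2*y - 8) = (y - 2)*(y + 1)^2*(y + 3)*(y + 4)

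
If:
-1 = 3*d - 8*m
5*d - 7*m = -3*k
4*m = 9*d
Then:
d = 1/15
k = 43/180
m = 3/20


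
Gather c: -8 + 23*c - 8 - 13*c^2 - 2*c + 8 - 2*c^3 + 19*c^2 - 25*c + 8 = -2*c^3 + 6*c^2 - 4*c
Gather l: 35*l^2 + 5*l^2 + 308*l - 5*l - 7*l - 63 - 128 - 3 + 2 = 40*l^2 + 296*l - 192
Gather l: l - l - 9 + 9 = 0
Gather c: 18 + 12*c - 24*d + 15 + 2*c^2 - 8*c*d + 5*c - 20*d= 2*c^2 + c*(17 - 8*d) - 44*d + 33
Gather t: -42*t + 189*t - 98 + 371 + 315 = 147*t + 588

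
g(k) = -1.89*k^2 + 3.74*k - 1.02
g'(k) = 3.74 - 3.78*k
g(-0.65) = -4.25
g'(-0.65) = 6.20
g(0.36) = 0.08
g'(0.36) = 2.38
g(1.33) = 0.61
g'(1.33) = -1.29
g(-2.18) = -18.16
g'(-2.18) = 11.98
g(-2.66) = -24.34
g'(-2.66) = 13.79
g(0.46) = 0.30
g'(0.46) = 2.00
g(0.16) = -0.47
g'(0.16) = 3.14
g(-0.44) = -3.03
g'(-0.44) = 5.40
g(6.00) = -46.62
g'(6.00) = -18.94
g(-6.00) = -91.50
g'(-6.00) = 26.42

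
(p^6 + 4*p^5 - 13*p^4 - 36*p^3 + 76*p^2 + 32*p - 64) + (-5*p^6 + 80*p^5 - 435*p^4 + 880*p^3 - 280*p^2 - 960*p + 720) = -4*p^6 + 84*p^5 - 448*p^4 + 844*p^3 - 204*p^2 - 928*p + 656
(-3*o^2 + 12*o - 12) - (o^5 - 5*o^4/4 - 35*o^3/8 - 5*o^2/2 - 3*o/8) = -o^5 + 5*o^4/4 + 35*o^3/8 - o^2/2 + 99*o/8 - 12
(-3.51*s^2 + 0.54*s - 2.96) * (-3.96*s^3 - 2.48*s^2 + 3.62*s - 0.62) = 13.8996*s^5 + 6.5664*s^4 - 2.3238*s^3 + 11.4718*s^2 - 11.05*s + 1.8352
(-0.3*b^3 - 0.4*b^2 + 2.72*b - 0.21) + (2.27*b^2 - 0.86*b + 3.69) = -0.3*b^3 + 1.87*b^2 + 1.86*b + 3.48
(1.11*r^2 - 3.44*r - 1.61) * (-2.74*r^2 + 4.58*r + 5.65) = -3.0414*r^4 + 14.5094*r^3 - 5.0723*r^2 - 26.8098*r - 9.0965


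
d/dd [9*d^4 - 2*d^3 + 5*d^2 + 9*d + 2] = 36*d^3 - 6*d^2 + 10*d + 9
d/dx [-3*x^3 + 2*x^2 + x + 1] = -9*x^2 + 4*x + 1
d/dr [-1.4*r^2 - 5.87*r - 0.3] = -2.8*r - 5.87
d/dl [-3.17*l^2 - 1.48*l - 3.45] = -6.34*l - 1.48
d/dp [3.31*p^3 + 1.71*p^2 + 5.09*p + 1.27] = 9.93*p^2 + 3.42*p + 5.09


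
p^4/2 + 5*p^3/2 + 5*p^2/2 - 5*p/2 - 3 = (p/2 + 1)*(p - 1)*(p + 1)*(p + 3)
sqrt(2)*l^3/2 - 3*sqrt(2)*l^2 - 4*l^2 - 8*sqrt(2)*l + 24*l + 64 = (l - 8)*(l - 4*sqrt(2))*(sqrt(2)*l/2 + sqrt(2))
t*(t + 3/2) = t^2 + 3*t/2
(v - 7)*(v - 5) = v^2 - 12*v + 35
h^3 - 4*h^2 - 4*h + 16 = (h - 4)*(h - 2)*(h + 2)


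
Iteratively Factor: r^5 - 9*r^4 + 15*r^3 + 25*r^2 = (r + 1)*(r^4 - 10*r^3 + 25*r^2) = r*(r + 1)*(r^3 - 10*r^2 + 25*r) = r^2*(r + 1)*(r^2 - 10*r + 25) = r^2*(r - 5)*(r + 1)*(r - 5)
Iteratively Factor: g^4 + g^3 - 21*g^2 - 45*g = (g + 3)*(g^3 - 2*g^2 - 15*g) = (g - 5)*(g + 3)*(g^2 + 3*g) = (g - 5)*(g + 3)^2*(g)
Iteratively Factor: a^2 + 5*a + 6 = (a + 2)*(a + 3)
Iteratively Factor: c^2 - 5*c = (c - 5)*(c)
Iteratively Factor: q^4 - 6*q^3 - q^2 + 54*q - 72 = (q - 3)*(q^3 - 3*q^2 - 10*q + 24) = (q - 4)*(q - 3)*(q^2 + q - 6) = (q - 4)*(q - 3)*(q - 2)*(q + 3)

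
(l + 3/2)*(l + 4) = l^2 + 11*l/2 + 6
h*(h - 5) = h^2 - 5*h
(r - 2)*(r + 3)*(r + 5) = r^3 + 6*r^2 - r - 30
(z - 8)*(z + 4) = z^2 - 4*z - 32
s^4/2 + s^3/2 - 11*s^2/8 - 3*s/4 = s*(s/2 + 1)*(s - 3/2)*(s + 1/2)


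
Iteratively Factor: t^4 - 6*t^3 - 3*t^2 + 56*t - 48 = (t - 4)*(t^3 - 2*t^2 - 11*t + 12) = (t - 4)*(t - 1)*(t^2 - t - 12) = (t - 4)*(t - 1)*(t + 3)*(t - 4)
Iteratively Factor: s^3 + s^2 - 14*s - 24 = (s + 3)*(s^2 - 2*s - 8) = (s - 4)*(s + 3)*(s + 2)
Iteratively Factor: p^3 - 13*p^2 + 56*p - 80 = (p - 4)*(p^2 - 9*p + 20) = (p - 5)*(p - 4)*(p - 4)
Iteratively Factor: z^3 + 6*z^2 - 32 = (z + 4)*(z^2 + 2*z - 8) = (z - 2)*(z + 4)*(z + 4)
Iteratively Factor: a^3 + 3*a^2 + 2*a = (a + 2)*(a^2 + a) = (a + 1)*(a + 2)*(a)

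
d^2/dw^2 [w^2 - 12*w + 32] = 2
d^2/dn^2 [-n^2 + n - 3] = -2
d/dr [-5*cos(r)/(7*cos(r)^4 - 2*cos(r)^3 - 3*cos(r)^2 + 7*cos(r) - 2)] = 20*(-21*cos(r)^4 + 4*cos(r)^3 + 3*cos(r)^2 - 2)*sin(r)/(-14*sin(r)^4 + 22*sin(r)^2 - 11*cos(r) + cos(3*r) - 4)^2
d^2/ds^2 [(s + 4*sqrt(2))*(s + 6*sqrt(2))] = 2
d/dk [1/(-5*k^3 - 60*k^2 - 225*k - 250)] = 3*(k^2 + 8*k + 15)/(5*(k^3 + 12*k^2 + 45*k + 50)^2)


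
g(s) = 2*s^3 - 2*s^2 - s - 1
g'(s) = 6*s^2 - 4*s - 1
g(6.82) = 533.58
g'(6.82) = 250.79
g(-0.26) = -0.91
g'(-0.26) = 0.45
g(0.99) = -2.01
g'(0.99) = 0.92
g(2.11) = 6.77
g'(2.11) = 17.27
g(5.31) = 236.74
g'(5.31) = 146.94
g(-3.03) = -71.97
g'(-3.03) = 66.21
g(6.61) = 482.62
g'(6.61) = 234.71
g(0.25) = -1.34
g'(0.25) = -1.62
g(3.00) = 32.00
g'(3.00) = 41.00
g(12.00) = 3155.00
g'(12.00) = 815.00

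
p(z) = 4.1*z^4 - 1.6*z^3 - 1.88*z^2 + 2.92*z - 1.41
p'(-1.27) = -33.64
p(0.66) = 0.02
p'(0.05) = 2.72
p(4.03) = 956.55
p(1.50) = 14.10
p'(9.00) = 11535.88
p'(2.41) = 195.54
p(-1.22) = 4.22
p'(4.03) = 983.20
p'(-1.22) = -29.42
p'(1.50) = 41.83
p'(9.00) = 11535.88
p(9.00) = 25606.29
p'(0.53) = 2.02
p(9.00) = 25606.29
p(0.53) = -0.31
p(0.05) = -1.27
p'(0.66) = 3.06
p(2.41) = 110.62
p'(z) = 16.4*z^3 - 4.8*z^2 - 3.76*z + 2.92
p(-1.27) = 5.79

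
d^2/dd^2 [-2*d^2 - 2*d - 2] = -4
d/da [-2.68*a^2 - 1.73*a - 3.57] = -5.36*a - 1.73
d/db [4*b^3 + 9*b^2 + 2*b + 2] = 12*b^2 + 18*b + 2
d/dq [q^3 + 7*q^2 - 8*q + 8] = 3*q^2 + 14*q - 8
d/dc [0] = 0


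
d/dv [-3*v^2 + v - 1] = 1 - 6*v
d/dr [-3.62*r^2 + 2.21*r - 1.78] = 2.21 - 7.24*r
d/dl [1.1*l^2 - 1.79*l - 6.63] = 2.2*l - 1.79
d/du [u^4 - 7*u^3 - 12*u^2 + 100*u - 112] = 4*u^3 - 21*u^2 - 24*u + 100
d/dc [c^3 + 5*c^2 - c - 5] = 3*c^2 + 10*c - 1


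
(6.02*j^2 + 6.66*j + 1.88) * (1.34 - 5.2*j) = -31.304*j^3 - 26.5652*j^2 - 0.851599999999999*j + 2.5192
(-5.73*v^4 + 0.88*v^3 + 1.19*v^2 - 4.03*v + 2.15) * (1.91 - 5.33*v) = 30.5409*v^5 - 15.6347*v^4 - 4.6619*v^3 + 23.7528*v^2 - 19.1568*v + 4.1065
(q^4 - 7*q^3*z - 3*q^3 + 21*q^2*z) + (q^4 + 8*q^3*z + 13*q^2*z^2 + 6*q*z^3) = 2*q^4 + q^3*z - 3*q^3 + 13*q^2*z^2 + 21*q^2*z + 6*q*z^3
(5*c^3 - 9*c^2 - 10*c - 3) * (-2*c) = -10*c^4 + 18*c^3 + 20*c^2 + 6*c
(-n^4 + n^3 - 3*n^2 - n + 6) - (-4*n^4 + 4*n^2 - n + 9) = 3*n^4 + n^3 - 7*n^2 - 3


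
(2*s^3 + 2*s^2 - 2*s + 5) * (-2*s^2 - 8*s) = -4*s^5 - 20*s^4 - 12*s^3 + 6*s^2 - 40*s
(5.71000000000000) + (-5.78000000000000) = -0.0700000000000003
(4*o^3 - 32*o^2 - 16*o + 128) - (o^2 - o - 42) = 4*o^3 - 33*o^2 - 15*o + 170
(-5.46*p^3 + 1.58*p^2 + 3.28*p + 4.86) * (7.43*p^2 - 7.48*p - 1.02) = -40.5678*p^5 + 52.5802*p^4 + 18.1212*p^3 + 9.9638*p^2 - 39.6984*p - 4.9572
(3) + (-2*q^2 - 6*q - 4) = -2*q^2 - 6*q - 1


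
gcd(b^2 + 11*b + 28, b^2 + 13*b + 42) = b + 7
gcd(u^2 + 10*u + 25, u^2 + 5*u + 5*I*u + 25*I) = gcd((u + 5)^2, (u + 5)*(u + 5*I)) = u + 5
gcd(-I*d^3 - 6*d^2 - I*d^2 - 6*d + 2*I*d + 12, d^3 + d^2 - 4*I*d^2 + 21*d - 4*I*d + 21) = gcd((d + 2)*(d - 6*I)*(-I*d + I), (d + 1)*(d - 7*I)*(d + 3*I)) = 1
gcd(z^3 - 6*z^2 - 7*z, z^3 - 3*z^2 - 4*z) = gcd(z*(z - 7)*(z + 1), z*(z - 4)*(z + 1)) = z^2 + z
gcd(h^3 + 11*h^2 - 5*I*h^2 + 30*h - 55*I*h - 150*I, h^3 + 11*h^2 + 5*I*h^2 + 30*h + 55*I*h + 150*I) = h^2 + 11*h + 30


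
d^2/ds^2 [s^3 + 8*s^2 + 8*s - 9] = 6*s + 16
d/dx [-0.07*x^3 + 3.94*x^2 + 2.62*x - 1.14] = -0.21*x^2 + 7.88*x + 2.62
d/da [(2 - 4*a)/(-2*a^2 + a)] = -2/a^2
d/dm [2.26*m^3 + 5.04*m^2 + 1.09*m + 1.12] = 6.78*m^2 + 10.08*m + 1.09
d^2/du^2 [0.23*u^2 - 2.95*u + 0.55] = 0.460000000000000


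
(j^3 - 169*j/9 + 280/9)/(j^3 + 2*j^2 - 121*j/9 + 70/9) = (3*j - 8)/(3*j - 2)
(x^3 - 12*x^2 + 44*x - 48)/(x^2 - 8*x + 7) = (x^3 - 12*x^2 + 44*x - 48)/(x^2 - 8*x + 7)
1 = 1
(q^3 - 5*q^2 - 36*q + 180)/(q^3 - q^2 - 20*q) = (q^2 - 36)/(q*(q + 4))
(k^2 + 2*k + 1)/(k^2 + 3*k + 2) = (k + 1)/(k + 2)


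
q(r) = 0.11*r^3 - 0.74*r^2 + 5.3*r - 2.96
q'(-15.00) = 101.75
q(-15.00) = -620.21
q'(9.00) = 18.71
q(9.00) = 64.99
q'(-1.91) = 9.33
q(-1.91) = -16.55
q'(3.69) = 4.33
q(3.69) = 12.05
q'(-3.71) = 15.33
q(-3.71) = -38.43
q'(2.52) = 3.67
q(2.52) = 7.46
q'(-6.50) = 28.86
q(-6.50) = -98.88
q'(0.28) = 4.91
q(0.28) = -1.53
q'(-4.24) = 17.51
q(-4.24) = -47.12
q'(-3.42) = 14.22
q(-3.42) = -34.14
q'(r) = 0.33*r^2 - 1.48*r + 5.3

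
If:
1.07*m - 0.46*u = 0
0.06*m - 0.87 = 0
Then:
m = 14.50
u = 33.73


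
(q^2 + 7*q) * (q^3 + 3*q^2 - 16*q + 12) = q^5 + 10*q^4 + 5*q^3 - 100*q^2 + 84*q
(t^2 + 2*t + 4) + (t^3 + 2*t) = t^3 + t^2 + 4*t + 4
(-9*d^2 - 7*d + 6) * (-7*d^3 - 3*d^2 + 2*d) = 63*d^5 + 76*d^4 - 39*d^3 - 32*d^2 + 12*d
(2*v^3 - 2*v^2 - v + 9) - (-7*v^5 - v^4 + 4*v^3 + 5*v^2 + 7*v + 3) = 7*v^5 + v^4 - 2*v^3 - 7*v^2 - 8*v + 6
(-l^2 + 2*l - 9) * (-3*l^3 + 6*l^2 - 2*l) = 3*l^5 - 12*l^4 + 41*l^3 - 58*l^2 + 18*l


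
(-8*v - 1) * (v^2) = -8*v^3 - v^2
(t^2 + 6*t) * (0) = 0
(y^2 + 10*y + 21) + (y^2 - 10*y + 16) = 2*y^2 + 37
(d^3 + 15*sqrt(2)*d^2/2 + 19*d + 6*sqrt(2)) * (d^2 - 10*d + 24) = d^5 - 10*d^4 + 15*sqrt(2)*d^4/2 - 75*sqrt(2)*d^3 + 43*d^3 - 190*d^2 + 186*sqrt(2)*d^2 - 60*sqrt(2)*d + 456*d + 144*sqrt(2)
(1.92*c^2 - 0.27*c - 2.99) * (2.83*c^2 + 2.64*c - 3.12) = 5.4336*c^4 + 4.3047*c^3 - 15.1649*c^2 - 7.0512*c + 9.3288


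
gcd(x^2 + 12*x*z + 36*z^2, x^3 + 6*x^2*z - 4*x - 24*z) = x + 6*z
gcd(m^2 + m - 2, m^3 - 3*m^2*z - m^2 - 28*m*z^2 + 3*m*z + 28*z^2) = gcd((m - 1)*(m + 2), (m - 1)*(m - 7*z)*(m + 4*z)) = m - 1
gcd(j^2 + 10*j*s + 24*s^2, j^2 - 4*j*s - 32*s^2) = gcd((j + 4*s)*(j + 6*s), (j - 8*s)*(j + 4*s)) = j + 4*s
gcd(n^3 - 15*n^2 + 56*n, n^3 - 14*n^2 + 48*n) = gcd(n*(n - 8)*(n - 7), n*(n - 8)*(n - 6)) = n^2 - 8*n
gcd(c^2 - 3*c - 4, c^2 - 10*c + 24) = c - 4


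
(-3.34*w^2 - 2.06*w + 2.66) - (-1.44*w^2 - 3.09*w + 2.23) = -1.9*w^2 + 1.03*w + 0.43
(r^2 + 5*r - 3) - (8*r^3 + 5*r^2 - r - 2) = -8*r^3 - 4*r^2 + 6*r - 1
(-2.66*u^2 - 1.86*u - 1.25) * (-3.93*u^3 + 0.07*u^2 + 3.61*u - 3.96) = 10.4538*u^5 + 7.1236*u^4 - 4.8203*u^3 + 3.7315*u^2 + 2.8531*u + 4.95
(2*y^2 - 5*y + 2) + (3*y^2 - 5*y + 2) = 5*y^2 - 10*y + 4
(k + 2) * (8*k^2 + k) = 8*k^3 + 17*k^2 + 2*k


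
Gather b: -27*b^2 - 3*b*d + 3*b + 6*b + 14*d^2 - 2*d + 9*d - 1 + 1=-27*b^2 + b*(9 - 3*d) + 14*d^2 + 7*d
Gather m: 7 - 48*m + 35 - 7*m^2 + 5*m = -7*m^2 - 43*m + 42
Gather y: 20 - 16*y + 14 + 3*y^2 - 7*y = 3*y^2 - 23*y + 34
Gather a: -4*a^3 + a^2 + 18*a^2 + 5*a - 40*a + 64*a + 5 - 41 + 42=-4*a^3 + 19*a^2 + 29*a + 6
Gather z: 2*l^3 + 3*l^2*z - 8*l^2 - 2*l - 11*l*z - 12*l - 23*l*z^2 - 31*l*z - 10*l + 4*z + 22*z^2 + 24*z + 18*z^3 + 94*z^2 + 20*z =2*l^3 - 8*l^2 - 24*l + 18*z^3 + z^2*(116 - 23*l) + z*(3*l^2 - 42*l + 48)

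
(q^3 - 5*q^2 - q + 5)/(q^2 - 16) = (q^3 - 5*q^2 - q + 5)/(q^2 - 16)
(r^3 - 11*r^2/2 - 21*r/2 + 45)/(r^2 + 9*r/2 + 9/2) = (2*r^2 - 17*r + 30)/(2*r + 3)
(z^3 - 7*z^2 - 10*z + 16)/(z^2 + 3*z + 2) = (z^2 - 9*z + 8)/(z + 1)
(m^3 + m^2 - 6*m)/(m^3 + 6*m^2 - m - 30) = m/(m + 5)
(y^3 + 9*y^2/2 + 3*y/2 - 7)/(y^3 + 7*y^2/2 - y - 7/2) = (y + 2)/(y + 1)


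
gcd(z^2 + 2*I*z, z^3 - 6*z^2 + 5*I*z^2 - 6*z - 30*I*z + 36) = z + 2*I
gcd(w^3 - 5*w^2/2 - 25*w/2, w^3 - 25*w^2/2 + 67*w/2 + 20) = w - 5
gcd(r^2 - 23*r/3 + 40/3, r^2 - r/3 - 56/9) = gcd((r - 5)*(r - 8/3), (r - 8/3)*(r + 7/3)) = r - 8/3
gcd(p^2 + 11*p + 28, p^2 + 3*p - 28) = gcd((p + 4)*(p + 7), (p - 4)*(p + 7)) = p + 7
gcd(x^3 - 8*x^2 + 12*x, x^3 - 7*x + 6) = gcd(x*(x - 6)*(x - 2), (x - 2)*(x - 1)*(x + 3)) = x - 2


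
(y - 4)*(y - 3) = y^2 - 7*y + 12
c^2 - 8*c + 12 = (c - 6)*(c - 2)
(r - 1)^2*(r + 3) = r^3 + r^2 - 5*r + 3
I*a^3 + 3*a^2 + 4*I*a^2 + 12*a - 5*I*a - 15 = (a + 5)*(a - 3*I)*(I*a - I)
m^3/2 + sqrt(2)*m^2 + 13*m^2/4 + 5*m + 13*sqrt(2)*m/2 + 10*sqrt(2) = (m/2 + sqrt(2))*(m + 5/2)*(m + 4)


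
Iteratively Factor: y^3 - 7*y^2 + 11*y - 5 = (y - 1)*(y^2 - 6*y + 5) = (y - 5)*(y - 1)*(y - 1)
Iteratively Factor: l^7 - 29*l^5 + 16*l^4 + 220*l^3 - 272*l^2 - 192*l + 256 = (l - 1)*(l^6 + l^5 - 28*l^4 - 12*l^3 + 208*l^2 - 64*l - 256) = (l - 1)*(l + 1)*(l^5 - 28*l^3 + 16*l^2 + 192*l - 256) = (l - 4)*(l - 1)*(l + 1)*(l^4 + 4*l^3 - 12*l^2 - 32*l + 64) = (l - 4)*(l - 2)*(l - 1)*(l + 1)*(l^3 + 6*l^2 - 32) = (l - 4)*(l - 2)*(l - 1)*(l + 1)*(l + 4)*(l^2 + 2*l - 8) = (l - 4)*(l - 2)^2*(l - 1)*(l + 1)*(l + 4)*(l + 4)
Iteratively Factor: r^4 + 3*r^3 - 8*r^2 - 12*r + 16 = (r - 1)*(r^3 + 4*r^2 - 4*r - 16) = (r - 1)*(r + 4)*(r^2 - 4) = (r - 2)*(r - 1)*(r + 4)*(r + 2)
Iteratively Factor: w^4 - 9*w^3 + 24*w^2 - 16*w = (w - 1)*(w^3 - 8*w^2 + 16*w) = (w - 4)*(w - 1)*(w^2 - 4*w) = (w - 4)^2*(w - 1)*(w)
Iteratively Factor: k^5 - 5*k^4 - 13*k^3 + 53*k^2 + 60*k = (k - 4)*(k^4 - k^3 - 17*k^2 - 15*k) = (k - 4)*(k + 3)*(k^3 - 4*k^2 - 5*k) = (k - 4)*(k + 1)*(k + 3)*(k^2 - 5*k) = k*(k - 4)*(k + 1)*(k + 3)*(k - 5)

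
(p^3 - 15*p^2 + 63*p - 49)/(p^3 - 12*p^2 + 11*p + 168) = (p^2 - 8*p + 7)/(p^2 - 5*p - 24)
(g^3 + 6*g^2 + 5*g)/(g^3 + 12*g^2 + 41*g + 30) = g/(g + 6)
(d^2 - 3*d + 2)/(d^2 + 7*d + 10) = (d^2 - 3*d + 2)/(d^2 + 7*d + 10)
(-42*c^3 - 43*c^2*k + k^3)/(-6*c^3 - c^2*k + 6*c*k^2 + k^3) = (7*c - k)/(c - k)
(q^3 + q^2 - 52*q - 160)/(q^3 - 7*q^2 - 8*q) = (q^2 + 9*q + 20)/(q*(q + 1))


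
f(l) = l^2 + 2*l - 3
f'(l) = 2*l + 2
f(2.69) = 9.62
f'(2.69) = 7.38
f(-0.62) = -3.86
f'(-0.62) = 0.76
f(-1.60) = -3.64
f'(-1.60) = -1.20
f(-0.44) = -3.69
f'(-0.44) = 1.12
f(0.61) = -1.41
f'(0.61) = 3.22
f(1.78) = 3.73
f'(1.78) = 5.56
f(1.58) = 2.66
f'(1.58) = 5.16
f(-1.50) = -3.75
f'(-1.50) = -1.00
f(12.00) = 165.00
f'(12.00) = 26.00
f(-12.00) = 117.00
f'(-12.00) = -22.00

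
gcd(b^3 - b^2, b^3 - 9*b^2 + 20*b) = b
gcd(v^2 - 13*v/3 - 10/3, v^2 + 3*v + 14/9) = v + 2/3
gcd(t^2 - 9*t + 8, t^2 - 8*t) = t - 8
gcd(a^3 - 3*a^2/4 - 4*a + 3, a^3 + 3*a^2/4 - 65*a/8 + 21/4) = a^2 - 11*a/4 + 3/2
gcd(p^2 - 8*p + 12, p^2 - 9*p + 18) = p - 6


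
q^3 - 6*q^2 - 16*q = q*(q - 8)*(q + 2)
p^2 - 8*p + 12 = (p - 6)*(p - 2)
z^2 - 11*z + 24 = (z - 8)*(z - 3)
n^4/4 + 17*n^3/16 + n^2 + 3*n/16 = n*(n/4 + 1/4)*(n + 1/4)*(n + 3)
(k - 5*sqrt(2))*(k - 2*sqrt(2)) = k^2 - 7*sqrt(2)*k + 20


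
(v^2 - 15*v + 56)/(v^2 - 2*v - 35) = (v - 8)/(v + 5)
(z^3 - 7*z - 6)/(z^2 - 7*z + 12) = (z^2 + 3*z + 2)/(z - 4)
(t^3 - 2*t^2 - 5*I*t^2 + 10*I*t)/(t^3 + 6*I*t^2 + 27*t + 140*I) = t*(t - 2)/(t^2 + 11*I*t - 28)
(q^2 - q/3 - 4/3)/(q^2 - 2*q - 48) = (-3*q^2 + q + 4)/(3*(-q^2 + 2*q + 48))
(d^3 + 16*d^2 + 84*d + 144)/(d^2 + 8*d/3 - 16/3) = 3*(d^2 + 12*d + 36)/(3*d - 4)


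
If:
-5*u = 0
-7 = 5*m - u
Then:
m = -7/5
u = 0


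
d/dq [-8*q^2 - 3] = -16*q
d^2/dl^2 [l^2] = 2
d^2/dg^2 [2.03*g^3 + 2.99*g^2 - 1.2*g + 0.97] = 12.18*g + 5.98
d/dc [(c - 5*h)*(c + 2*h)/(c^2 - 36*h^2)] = h*(3*c^2 - 52*c*h + 108*h^2)/(c^4 - 72*c^2*h^2 + 1296*h^4)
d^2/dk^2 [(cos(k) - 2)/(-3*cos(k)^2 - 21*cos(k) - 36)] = (9*(1 - cos(2*k))^2*cos(k)/4 - 15*(1 - cos(2*k))^2/4 + 761*cos(k)/2 - 52*cos(2*k) - 27*cos(3*k) - cos(5*k)/2 + 279)/(3*(cos(k) + 3)^3*(cos(k) + 4)^3)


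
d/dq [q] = 1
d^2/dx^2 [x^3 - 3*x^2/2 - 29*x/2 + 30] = 6*x - 3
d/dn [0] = 0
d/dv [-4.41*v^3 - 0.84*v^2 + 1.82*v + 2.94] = -13.23*v^2 - 1.68*v + 1.82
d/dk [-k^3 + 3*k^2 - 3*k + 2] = -3*k^2 + 6*k - 3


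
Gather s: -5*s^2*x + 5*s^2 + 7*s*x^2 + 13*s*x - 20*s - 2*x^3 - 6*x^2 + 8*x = s^2*(5 - 5*x) + s*(7*x^2 + 13*x - 20) - 2*x^3 - 6*x^2 + 8*x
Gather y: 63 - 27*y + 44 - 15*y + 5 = 112 - 42*y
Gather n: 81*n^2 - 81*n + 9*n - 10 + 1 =81*n^2 - 72*n - 9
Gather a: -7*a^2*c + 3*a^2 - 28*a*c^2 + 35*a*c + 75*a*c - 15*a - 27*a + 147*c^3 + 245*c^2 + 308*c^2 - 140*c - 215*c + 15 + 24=a^2*(3 - 7*c) + a*(-28*c^2 + 110*c - 42) + 147*c^3 + 553*c^2 - 355*c + 39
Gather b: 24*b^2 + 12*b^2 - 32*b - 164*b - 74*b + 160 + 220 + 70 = 36*b^2 - 270*b + 450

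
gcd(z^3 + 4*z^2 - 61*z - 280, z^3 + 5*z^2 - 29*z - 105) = z + 7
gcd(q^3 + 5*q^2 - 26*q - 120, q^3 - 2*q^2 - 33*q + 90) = q^2 + q - 30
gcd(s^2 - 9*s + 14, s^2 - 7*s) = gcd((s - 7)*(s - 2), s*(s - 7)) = s - 7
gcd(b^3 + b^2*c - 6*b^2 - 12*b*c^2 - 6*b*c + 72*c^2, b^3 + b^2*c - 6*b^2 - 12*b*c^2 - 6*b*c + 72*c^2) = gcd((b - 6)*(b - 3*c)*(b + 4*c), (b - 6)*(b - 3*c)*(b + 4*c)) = b^3 + b^2*c - 6*b^2 - 12*b*c^2 - 6*b*c + 72*c^2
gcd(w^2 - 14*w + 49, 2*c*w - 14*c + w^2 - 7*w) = w - 7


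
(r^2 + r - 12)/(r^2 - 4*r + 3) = (r + 4)/(r - 1)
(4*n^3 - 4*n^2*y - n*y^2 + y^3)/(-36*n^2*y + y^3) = (-4*n^3 + 4*n^2*y + n*y^2 - y^3)/(y*(36*n^2 - y^2))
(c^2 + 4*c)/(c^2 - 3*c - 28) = c/(c - 7)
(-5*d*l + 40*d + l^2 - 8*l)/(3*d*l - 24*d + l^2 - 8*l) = (-5*d + l)/(3*d + l)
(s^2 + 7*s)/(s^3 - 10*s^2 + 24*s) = (s + 7)/(s^2 - 10*s + 24)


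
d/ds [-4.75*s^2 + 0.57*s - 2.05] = 0.57 - 9.5*s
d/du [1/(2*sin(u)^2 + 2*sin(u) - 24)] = -(2*sin(u) + 1)*cos(u)/(2*(sin(u)^2 + sin(u) - 12)^2)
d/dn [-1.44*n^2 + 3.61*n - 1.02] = 3.61 - 2.88*n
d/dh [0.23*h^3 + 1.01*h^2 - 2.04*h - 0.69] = 0.69*h^2 + 2.02*h - 2.04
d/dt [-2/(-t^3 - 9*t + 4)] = 6*(-t^2 - 3)/(t^3 + 9*t - 4)^2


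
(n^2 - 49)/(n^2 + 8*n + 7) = (n - 7)/(n + 1)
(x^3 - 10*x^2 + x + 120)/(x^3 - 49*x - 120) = (x - 5)/(x + 5)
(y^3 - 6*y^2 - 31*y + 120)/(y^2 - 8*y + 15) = (y^2 - 3*y - 40)/(y - 5)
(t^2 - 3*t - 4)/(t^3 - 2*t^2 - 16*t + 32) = (t + 1)/(t^2 + 2*t - 8)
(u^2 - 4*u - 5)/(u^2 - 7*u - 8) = (u - 5)/(u - 8)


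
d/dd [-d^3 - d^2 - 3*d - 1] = -3*d^2 - 2*d - 3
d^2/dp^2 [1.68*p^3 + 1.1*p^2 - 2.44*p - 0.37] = 10.08*p + 2.2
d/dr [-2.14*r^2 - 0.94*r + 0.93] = -4.28*r - 0.94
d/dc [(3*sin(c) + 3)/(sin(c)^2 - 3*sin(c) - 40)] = 3*(-2*sin(c) + cos(c)^2 - 38)*cos(c)/((sin(c) - 8)^2*(sin(c) + 5)^2)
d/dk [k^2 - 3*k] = 2*k - 3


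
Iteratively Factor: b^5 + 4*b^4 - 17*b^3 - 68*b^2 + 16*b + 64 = (b + 4)*(b^4 - 17*b^2 + 16) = (b + 1)*(b + 4)*(b^3 - b^2 - 16*b + 16) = (b - 1)*(b + 1)*(b + 4)*(b^2 - 16) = (b - 1)*(b + 1)*(b + 4)^2*(b - 4)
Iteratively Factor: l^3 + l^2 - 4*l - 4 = (l + 2)*(l^2 - l - 2) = (l - 2)*(l + 2)*(l + 1)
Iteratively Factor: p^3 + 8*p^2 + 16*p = (p + 4)*(p^2 + 4*p) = p*(p + 4)*(p + 4)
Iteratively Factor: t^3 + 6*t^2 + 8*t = (t + 4)*(t^2 + 2*t) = t*(t + 4)*(t + 2)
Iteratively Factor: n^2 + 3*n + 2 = (n + 1)*(n + 2)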